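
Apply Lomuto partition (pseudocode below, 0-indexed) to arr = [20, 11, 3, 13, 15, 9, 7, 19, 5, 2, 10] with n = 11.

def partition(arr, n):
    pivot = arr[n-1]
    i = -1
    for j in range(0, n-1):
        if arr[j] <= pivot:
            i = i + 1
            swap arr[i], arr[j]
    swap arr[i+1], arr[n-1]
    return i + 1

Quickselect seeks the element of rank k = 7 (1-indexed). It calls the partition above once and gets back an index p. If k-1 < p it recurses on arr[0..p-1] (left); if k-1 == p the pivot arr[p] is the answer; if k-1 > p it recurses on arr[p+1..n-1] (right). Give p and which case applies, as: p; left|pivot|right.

5; right

pivot = arr[10] = 10; i = -1
j=0: arr[0]=20 > 10 → no swap
j=1: arr[1]=11 > 10 → no swap
j=2: arr[2]=3 ≤ 10 → i=0, swap arr[0],arr[2] → [3, 11, 20, 13, 15, 9, 7, 19, 5, 2, 10]
j=3: arr[3]=13 > 10 → no swap
j=4: arr[4]=15 > 10 → no swap
j=5: arr[5]=9 ≤ 10 → i=1, swap arr[1],arr[5] → [3, 9, 20, 13, 15, 11, 7, 19, 5, 2, 10]
j=6: arr[6]=7 ≤ 10 → i=2, swap arr[2],arr[6] → [3, 9, 7, 13, 15, 11, 20, 19, 5, 2, 10]
j=7: arr[7]=19 > 10 → no swap
j=8: arr[8]=5 ≤ 10 → i=3, swap arr[3],arr[8] → [3, 9, 7, 5, 15, 11, 20, 19, 13, 2, 10]
j=9: arr[9]=2 ≤ 10 → i=4, swap arr[4],arr[9] → [3, 9, 7, 5, 2, 11, 20, 19, 13, 15, 10]
final swap arr[5],arr[10] → [3, 9, 7, 5, 2, 10, 20, 19, 13, 15, 11]; return 5
p = 5; k-1 = 6 > 5 ⇒ right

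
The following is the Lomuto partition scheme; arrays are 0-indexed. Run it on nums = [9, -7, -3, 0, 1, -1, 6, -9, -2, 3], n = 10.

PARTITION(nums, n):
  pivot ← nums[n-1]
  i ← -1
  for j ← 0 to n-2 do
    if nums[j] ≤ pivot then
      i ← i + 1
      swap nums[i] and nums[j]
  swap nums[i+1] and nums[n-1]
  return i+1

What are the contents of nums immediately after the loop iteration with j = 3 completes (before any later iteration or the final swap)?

pivot = nums[9] = 3; i = -1
j=0: nums[0]=9 > 3 → no swap
j=1: nums[1]=-7 ≤ 3 → i=0, swap nums[0],nums[1] → [-7, 9, -3, 0, 1, -1, 6, -9, -2, 3]
j=2: nums[2]=-3 ≤ 3 → i=1, swap nums[1],nums[2] → [-7, -3, 9, 0, 1, -1, 6, -9, -2, 3]
j=3: nums[3]=0 ≤ 3 → i=2, swap nums[2],nums[3] → [-7, -3, 0, 9, 1, -1, 6, -9, -2, 3]
(after j=3) nums = [-7, -3, 0, 9, 1, -1, 6, -9, -2, 3]

[-7, -3, 0, 9, 1, -1, 6, -9, -2, 3]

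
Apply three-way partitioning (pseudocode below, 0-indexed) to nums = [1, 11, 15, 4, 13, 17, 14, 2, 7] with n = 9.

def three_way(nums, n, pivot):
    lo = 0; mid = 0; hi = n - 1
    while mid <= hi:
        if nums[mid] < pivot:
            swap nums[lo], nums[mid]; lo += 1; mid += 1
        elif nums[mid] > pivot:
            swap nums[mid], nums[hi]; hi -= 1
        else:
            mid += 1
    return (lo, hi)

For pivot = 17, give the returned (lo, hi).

pivot = 17; lo=0, mid=0, hi=8
nums[mid]=1<17: swap nums[0],nums[0]; lo=1,mid=1 → [1, 11, 15, 4, 13, 17, 14, 2, 7]
nums[mid]=11<17: swap nums[1],nums[1]; lo=2,mid=2 → [1, 11, 15, 4, 13, 17, 14, 2, 7]
nums[mid]=15<17: swap nums[2],nums[2]; lo=3,mid=3 → [1, 11, 15, 4, 13, 17, 14, 2, 7]
nums[mid]=4<17: swap nums[3],nums[3]; lo=4,mid=4 → [1, 11, 15, 4, 13, 17, 14, 2, 7]
nums[mid]=13<17: swap nums[4],nums[4]; lo=5,mid=5 → [1, 11, 15, 4, 13, 17, 14, 2, 7]
nums[mid]=17=17: mid=6
nums[mid]=14<17: swap nums[5],nums[6]; lo=6,mid=7 → [1, 11, 15, 4, 13, 14, 17, 2, 7]
nums[mid]=2<17: swap nums[6],nums[7]; lo=7,mid=8 → [1, 11, 15, 4, 13, 14, 2, 17, 7]
nums[mid]=7<17: swap nums[7],nums[8]; lo=8,mid=9 → [1, 11, 15, 4, 13, 14, 2, 7, 17]
end: lo=8, hi=8; nums = [1, 11, 15, 4, 13, 14, 2, 7, 17]

(8, 8)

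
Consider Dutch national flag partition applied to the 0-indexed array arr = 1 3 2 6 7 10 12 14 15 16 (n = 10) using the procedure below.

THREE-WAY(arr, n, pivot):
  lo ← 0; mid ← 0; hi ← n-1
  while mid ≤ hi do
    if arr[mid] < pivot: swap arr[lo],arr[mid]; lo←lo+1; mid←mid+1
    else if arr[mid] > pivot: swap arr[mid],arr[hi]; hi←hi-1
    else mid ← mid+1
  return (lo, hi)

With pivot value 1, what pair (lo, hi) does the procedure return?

pivot = 1; lo=0, mid=0, hi=9
arr[mid]=1=1: mid=1
arr[mid]=3>1: swap arr[1],arr[9]; hi=8 → 1 16 2 6 7 10 12 14 15 3
arr[mid]=16>1: swap arr[1],arr[8]; hi=7 → 1 15 2 6 7 10 12 14 16 3
arr[mid]=15>1: swap arr[1],arr[7]; hi=6 → 1 14 2 6 7 10 12 15 16 3
arr[mid]=14>1: swap arr[1],arr[6]; hi=5 → 1 12 2 6 7 10 14 15 16 3
arr[mid]=12>1: swap arr[1],arr[5]; hi=4 → 1 10 2 6 7 12 14 15 16 3
arr[mid]=10>1: swap arr[1],arr[4]; hi=3 → 1 7 2 6 10 12 14 15 16 3
arr[mid]=7>1: swap arr[1],arr[3]; hi=2 → 1 6 2 7 10 12 14 15 16 3
arr[mid]=6>1: swap arr[1],arr[2]; hi=1 → 1 2 6 7 10 12 14 15 16 3
arr[mid]=2>1: swap arr[1],arr[1]; hi=0 → 1 2 6 7 10 12 14 15 16 3
end: lo=0, hi=0; arr = 1 2 6 7 10 12 14 15 16 3

(0, 0)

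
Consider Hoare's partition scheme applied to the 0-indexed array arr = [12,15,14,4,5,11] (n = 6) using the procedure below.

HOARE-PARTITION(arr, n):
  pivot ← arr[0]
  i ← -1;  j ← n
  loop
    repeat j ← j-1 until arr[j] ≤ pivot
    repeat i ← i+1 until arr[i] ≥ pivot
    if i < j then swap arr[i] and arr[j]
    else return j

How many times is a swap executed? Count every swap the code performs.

pivot=12
j stops at 5 (11), i stops at 0 (12); swap ⇒ [11,15,14,4,5,12]
j stops at 4 (5), i stops at 1 (15); swap ⇒ [11,5,14,4,15,12]
j stops at 3 (4), i stops at 2 (14); swap ⇒ [11,5,4,14,15,12]
j stops at 2, i stops at 3; i≥j ⇒ return 2. arr=[11,5,4,14,15,12]

3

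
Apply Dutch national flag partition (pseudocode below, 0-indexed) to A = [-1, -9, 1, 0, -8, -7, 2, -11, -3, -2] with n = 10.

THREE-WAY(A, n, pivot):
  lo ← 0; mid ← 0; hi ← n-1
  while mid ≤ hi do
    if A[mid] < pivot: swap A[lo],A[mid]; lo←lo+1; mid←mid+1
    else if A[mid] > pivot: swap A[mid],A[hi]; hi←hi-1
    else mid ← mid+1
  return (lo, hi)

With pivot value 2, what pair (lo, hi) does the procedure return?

pivot = 2; lo=0, mid=0, hi=9
A[mid]=-1<2: swap A[0],A[0]; lo=1,mid=1 → [-1, -9, 1, 0, -8, -7, 2, -11, -3, -2]
A[mid]=-9<2: swap A[1],A[1]; lo=2,mid=2 → [-1, -9, 1, 0, -8, -7, 2, -11, -3, -2]
A[mid]=1<2: swap A[2],A[2]; lo=3,mid=3 → [-1, -9, 1, 0, -8, -7, 2, -11, -3, -2]
A[mid]=0<2: swap A[3],A[3]; lo=4,mid=4 → [-1, -9, 1, 0, -8, -7, 2, -11, -3, -2]
A[mid]=-8<2: swap A[4],A[4]; lo=5,mid=5 → [-1, -9, 1, 0, -8, -7, 2, -11, -3, -2]
A[mid]=-7<2: swap A[5],A[5]; lo=6,mid=6 → [-1, -9, 1, 0, -8, -7, 2, -11, -3, -2]
A[mid]=2=2: mid=7
A[mid]=-11<2: swap A[6],A[7]; lo=7,mid=8 → [-1, -9, 1, 0, -8, -7, -11, 2, -3, -2]
A[mid]=-3<2: swap A[7],A[8]; lo=8,mid=9 → [-1, -9, 1, 0, -8, -7, -11, -3, 2, -2]
A[mid]=-2<2: swap A[8],A[9]; lo=9,mid=10 → [-1, -9, 1, 0, -8, -7, -11, -3, -2, 2]
end: lo=9, hi=9; A = [-1, -9, 1, 0, -8, -7, -11, -3, -2, 2]

(9, 9)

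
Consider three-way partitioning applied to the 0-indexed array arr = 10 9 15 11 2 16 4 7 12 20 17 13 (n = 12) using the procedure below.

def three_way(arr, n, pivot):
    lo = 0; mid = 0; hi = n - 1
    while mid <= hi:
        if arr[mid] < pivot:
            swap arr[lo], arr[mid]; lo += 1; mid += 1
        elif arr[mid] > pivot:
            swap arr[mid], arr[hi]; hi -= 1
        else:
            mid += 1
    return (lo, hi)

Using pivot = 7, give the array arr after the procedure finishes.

pivot = 7; lo=0, mid=0, hi=11
arr[mid]=10>7: swap arr[0],arr[11]; hi=10 → 13 9 15 11 2 16 4 7 12 20 17 10
arr[mid]=13>7: swap arr[0],arr[10]; hi=9 → 17 9 15 11 2 16 4 7 12 20 13 10
arr[mid]=17>7: swap arr[0],arr[9]; hi=8 → 20 9 15 11 2 16 4 7 12 17 13 10
arr[mid]=20>7: swap arr[0],arr[8]; hi=7 → 12 9 15 11 2 16 4 7 20 17 13 10
arr[mid]=12>7: swap arr[0],arr[7]; hi=6 → 7 9 15 11 2 16 4 12 20 17 13 10
arr[mid]=7=7: mid=1
arr[mid]=9>7: swap arr[1],arr[6]; hi=5 → 7 4 15 11 2 16 9 12 20 17 13 10
arr[mid]=4<7: swap arr[0],arr[1]; lo=1,mid=2 → 4 7 15 11 2 16 9 12 20 17 13 10
arr[mid]=15>7: swap arr[2],arr[5]; hi=4 → 4 7 16 11 2 15 9 12 20 17 13 10
arr[mid]=16>7: swap arr[2],arr[4]; hi=3 → 4 7 2 11 16 15 9 12 20 17 13 10
arr[mid]=2<7: swap arr[1],arr[2]; lo=2,mid=3 → 4 2 7 11 16 15 9 12 20 17 13 10
arr[mid]=11>7: swap arr[3],arr[3]; hi=2 → 4 2 7 11 16 15 9 12 20 17 13 10
end: lo=2, hi=2; arr = 4 2 7 11 16 15 9 12 20 17 13 10

4 2 7 11 16 15 9 12 20 17 13 10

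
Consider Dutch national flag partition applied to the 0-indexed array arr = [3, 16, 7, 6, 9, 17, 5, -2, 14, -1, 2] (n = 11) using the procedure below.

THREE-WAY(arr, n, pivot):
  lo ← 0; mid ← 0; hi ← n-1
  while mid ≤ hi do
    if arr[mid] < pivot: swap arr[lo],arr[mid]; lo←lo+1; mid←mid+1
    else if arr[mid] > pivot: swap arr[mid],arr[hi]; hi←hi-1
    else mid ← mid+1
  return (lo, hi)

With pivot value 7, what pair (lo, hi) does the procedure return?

(6, 6)

lo=0 mid=0 hi=10
3<7: swap(0,0), lo=1 mid=1 ⇒ [3, 16, 7, 6, 9, 17, 5, -2, 14, -1, 2]
16>7: swap(1,10), hi=9 ⇒ [3, 2, 7, 6, 9, 17, 5, -2, 14, -1, 16]
2<7: swap(1,1), lo=2 mid=2 ⇒ [3, 2, 7, 6, 9, 17, 5, -2, 14, -1, 16]
7=7: mid=3
6<7: swap(2,3), lo=3 mid=4 ⇒ [3, 2, 6, 7, 9, 17, 5, -2, 14, -1, 16]
9>7: swap(4,9), hi=8 ⇒ [3, 2, 6, 7, -1, 17, 5, -2, 14, 9, 16]
-1<7: swap(3,4), lo=4 mid=5 ⇒ [3, 2, 6, -1, 7, 17, 5, -2, 14, 9, 16]
17>7: swap(5,8), hi=7 ⇒ [3, 2, 6, -1, 7, 14, 5, -2, 17, 9, 16]
14>7: swap(5,7), hi=6 ⇒ [3, 2, 6, -1, 7, -2, 5, 14, 17, 9, 16]
-2<7: swap(4,5), lo=5 mid=6 ⇒ [3, 2, 6, -1, -2, 7, 5, 14, 17, 9, 16]
5<7: swap(5,6), lo=6 mid=7 ⇒ [3, 2, 6, -1, -2, 5, 7, 14, 17, 9, 16]
done. lo=6 hi=6; arr=[3, 2, 6, -1, -2, 5, 7, 14, 17, 9, 16]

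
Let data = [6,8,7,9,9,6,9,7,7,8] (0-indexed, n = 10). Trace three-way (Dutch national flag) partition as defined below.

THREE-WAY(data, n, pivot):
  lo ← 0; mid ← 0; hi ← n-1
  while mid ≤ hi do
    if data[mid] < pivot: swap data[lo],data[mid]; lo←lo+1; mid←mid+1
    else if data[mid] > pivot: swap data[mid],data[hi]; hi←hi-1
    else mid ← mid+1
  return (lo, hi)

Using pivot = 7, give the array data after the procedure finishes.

[6,6,7,7,7,9,9,9,8,8]

lo=0 mid=0 hi=9
6<7: swap(0,0), lo=1 mid=1 ⇒ [6,8,7,9,9,6,9,7,7,8]
8>7: swap(1,9), hi=8 ⇒ [6,8,7,9,9,6,9,7,7,8]
8>7: swap(1,8), hi=7 ⇒ [6,7,7,9,9,6,9,7,8,8]
7=7: mid=2
7=7: mid=3
9>7: swap(3,7), hi=6 ⇒ [6,7,7,7,9,6,9,9,8,8]
7=7: mid=4
9>7: swap(4,6), hi=5 ⇒ [6,7,7,7,9,6,9,9,8,8]
9>7: swap(4,5), hi=4 ⇒ [6,7,7,7,6,9,9,9,8,8]
6<7: swap(1,4), lo=2 mid=5 ⇒ [6,6,7,7,7,9,9,9,8,8]
done. lo=2 hi=4; data=[6,6,7,7,7,9,9,9,8,8]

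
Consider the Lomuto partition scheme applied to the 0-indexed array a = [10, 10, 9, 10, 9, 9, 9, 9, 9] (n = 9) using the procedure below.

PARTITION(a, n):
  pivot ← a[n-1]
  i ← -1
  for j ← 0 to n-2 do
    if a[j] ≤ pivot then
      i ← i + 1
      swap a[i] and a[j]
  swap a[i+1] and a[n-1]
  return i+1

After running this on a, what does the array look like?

pivot = a[8] = 9; i = -1
j=0: a[0]=10 > 9 → no swap
j=1: a[1]=10 > 9 → no swap
j=2: a[2]=9 ≤ 9 → i=0, swap a[0],a[2] → [9, 10, 10, 10, 9, 9, 9, 9, 9]
j=3: a[3]=10 > 9 → no swap
j=4: a[4]=9 ≤ 9 → i=1, swap a[1],a[4] → [9, 9, 10, 10, 10, 9, 9, 9, 9]
j=5: a[5]=9 ≤ 9 → i=2, swap a[2],a[5] → [9, 9, 9, 10, 10, 10, 9, 9, 9]
j=6: a[6]=9 ≤ 9 → i=3, swap a[3],a[6] → [9, 9, 9, 9, 10, 10, 10, 9, 9]
j=7: a[7]=9 ≤ 9 → i=4, swap a[4],a[7] → [9, 9, 9, 9, 9, 10, 10, 10, 9]
final swap a[5],a[8] → [9, 9, 9, 9, 9, 9, 10, 10, 10]; return 5

[9, 9, 9, 9, 9, 9, 10, 10, 10]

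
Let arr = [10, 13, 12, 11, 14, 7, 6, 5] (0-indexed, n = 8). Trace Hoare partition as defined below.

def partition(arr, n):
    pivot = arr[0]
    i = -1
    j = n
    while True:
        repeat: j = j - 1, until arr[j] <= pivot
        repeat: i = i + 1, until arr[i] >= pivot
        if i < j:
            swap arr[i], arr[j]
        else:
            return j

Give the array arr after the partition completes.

[5, 6, 7, 11, 14, 12, 13, 10]

pivot = arr[0] = 10; i = -1, j = 8
j→7 (arr[7]=5≤10), i→0 (arr[0]=10≥10); i<j, swap → [5, 13, 12, 11, 14, 7, 6, 10]
j→6 (arr[6]=6≤10), i→1 (arr[1]=13≥10); i<j, swap → [5, 6, 12, 11, 14, 7, 13, 10]
j→5 (arr[5]=7≤10), i→2 (arr[2]=12≥10); i<j, swap → [5, 6, 7, 11, 14, 12, 13, 10]
j→2, i→3; i≥j, return j=2. arr = [5, 6, 7, 11, 14, 12, 13, 10]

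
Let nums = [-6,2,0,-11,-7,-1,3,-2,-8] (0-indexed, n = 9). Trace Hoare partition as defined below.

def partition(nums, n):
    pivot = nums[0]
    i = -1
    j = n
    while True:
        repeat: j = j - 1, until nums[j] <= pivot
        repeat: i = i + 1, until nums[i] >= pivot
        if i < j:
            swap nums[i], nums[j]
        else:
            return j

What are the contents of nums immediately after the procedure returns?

pivot=-6
j stops at 8 (-8), i stops at 0 (-6); swap ⇒ [-8,2,0,-11,-7,-1,3,-2,-6]
j stops at 4 (-7), i stops at 1 (2); swap ⇒ [-8,-7,0,-11,2,-1,3,-2,-6]
j stops at 3 (-11), i stops at 2 (0); swap ⇒ [-8,-7,-11,0,2,-1,3,-2,-6]
j stops at 2, i stops at 3; i≥j ⇒ return 2. nums=[-8,-7,-11,0,2,-1,3,-2,-6]

[-8,-7,-11,0,2,-1,3,-2,-6]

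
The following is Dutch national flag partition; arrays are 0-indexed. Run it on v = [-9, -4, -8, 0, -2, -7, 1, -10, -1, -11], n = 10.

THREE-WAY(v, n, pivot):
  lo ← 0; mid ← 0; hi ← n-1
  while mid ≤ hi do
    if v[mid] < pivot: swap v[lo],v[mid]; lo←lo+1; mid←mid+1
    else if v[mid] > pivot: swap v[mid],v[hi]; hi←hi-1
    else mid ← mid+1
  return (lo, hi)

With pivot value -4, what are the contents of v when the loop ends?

pivot = -4; lo=0, mid=0, hi=9
v[mid]=-9<-4: swap v[0],v[0]; lo=1,mid=1 → [-9, -4, -8, 0, -2, -7, 1, -10, -1, -11]
v[mid]=-4=-4: mid=2
v[mid]=-8<-4: swap v[1],v[2]; lo=2,mid=3 → [-9, -8, -4, 0, -2, -7, 1, -10, -1, -11]
v[mid]=0>-4: swap v[3],v[9]; hi=8 → [-9, -8, -4, -11, -2, -7, 1, -10, -1, 0]
v[mid]=-11<-4: swap v[2],v[3]; lo=3,mid=4 → [-9, -8, -11, -4, -2, -7, 1, -10, -1, 0]
v[mid]=-2>-4: swap v[4],v[8]; hi=7 → [-9, -8, -11, -4, -1, -7, 1, -10, -2, 0]
v[mid]=-1>-4: swap v[4],v[7]; hi=6 → [-9, -8, -11, -4, -10, -7, 1, -1, -2, 0]
v[mid]=-10<-4: swap v[3],v[4]; lo=4,mid=5 → [-9, -8, -11, -10, -4, -7, 1, -1, -2, 0]
v[mid]=-7<-4: swap v[4],v[5]; lo=5,mid=6 → [-9, -8, -11, -10, -7, -4, 1, -1, -2, 0]
v[mid]=1>-4: swap v[6],v[6]; hi=5 → [-9, -8, -11, -10, -7, -4, 1, -1, -2, 0]
end: lo=5, hi=5; v = [-9, -8, -11, -10, -7, -4, 1, -1, -2, 0]

[-9, -8, -11, -10, -7, -4, 1, -1, -2, 0]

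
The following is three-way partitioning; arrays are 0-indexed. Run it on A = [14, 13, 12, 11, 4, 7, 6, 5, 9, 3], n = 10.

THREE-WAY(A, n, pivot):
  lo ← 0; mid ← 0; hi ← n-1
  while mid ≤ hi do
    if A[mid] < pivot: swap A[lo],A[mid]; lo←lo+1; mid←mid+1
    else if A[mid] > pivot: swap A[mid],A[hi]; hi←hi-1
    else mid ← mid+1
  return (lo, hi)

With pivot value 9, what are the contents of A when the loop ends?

lo=0 mid=0 hi=9
14>9: swap(0,9), hi=8 ⇒ [3, 13, 12, 11, 4, 7, 6, 5, 9, 14]
3<9: swap(0,0), lo=1 mid=1 ⇒ [3, 13, 12, 11, 4, 7, 6, 5, 9, 14]
13>9: swap(1,8), hi=7 ⇒ [3, 9, 12, 11, 4, 7, 6, 5, 13, 14]
9=9: mid=2
12>9: swap(2,7), hi=6 ⇒ [3, 9, 5, 11, 4, 7, 6, 12, 13, 14]
5<9: swap(1,2), lo=2 mid=3 ⇒ [3, 5, 9, 11, 4, 7, 6, 12, 13, 14]
11>9: swap(3,6), hi=5 ⇒ [3, 5, 9, 6, 4, 7, 11, 12, 13, 14]
6<9: swap(2,3), lo=3 mid=4 ⇒ [3, 5, 6, 9, 4, 7, 11, 12, 13, 14]
4<9: swap(3,4), lo=4 mid=5 ⇒ [3, 5, 6, 4, 9, 7, 11, 12, 13, 14]
7<9: swap(4,5), lo=5 mid=6 ⇒ [3, 5, 6, 4, 7, 9, 11, 12, 13, 14]
done. lo=5 hi=5; A=[3, 5, 6, 4, 7, 9, 11, 12, 13, 14]

[3, 5, 6, 4, 7, 9, 11, 12, 13, 14]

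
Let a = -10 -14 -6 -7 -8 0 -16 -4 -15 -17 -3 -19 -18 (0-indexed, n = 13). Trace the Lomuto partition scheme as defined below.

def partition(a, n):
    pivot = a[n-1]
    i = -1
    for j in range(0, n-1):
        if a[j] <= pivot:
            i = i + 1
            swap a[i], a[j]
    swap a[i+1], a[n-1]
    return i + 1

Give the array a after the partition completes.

-19 -18 -6 -7 -8 0 -16 -4 -15 -17 -3 -10 -14

pivot=-18, i=-1
j=0: -10>-18, skip
j=1: -14>-18, skip
j=2: -6>-18, skip
j=3: -7>-18, skip
j=4: -8>-18, skip
j=5: 0>-18, skip
j=6: -16>-18, skip
j=7: -4>-18, skip
j=8: -15>-18, skip
j=9: -17>-18, skip
j=10: -3>-18, skip
j=11: -19≤-18, i=0, swap(0,11) ⇒ -19 -14 -6 -7 -8 0 -16 -4 -15 -17 -3 -10 -18
swap(1,12) ⇒ -19 -18 -6 -7 -8 0 -16 -4 -15 -17 -3 -10 -14; return 1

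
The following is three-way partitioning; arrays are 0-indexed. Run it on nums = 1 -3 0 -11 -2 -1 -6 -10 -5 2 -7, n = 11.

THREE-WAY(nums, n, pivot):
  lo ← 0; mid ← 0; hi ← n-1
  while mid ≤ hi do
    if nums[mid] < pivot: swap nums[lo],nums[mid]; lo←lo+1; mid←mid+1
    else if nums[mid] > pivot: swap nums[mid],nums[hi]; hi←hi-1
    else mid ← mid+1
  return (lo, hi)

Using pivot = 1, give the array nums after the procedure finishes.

pivot = 1; lo=0, mid=0, hi=10
nums[mid]=1=1: mid=1
nums[mid]=-3<1: swap nums[0],nums[1]; lo=1,mid=2 → -3 1 0 -11 -2 -1 -6 -10 -5 2 -7
nums[mid]=0<1: swap nums[1],nums[2]; lo=2,mid=3 → -3 0 1 -11 -2 -1 -6 -10 -5 2 -7
nums[mid]=-11<1: swap nums[2],nums[3]; lo=3,mid=4 → -3 0 -11 1 -2 -1 -6 -10 -5 2 -7
nums[mid]=-2<1: swap nums[3],nums[4]; lo=4,mid=5 → -3 0 -11 -2 1 -1 -6 -10 -5 2 -7
nums[mid]=-1<1: swap nums[4],nums[5]; lo=5,mid=6 → -3 0 -11 -2 -1 1 -6 -10 -5 2 -7
nums[mid]=-6<1: swap nums[5],nums[6]; lo=6,mid=7 → -3 0 -11 -2 -1 -6 1 -10 -5 2 -7
nums[mid]=-10<1: swap nums[6],nums[7]; lo=7,mid=8 → -3 0 -11 -2 -1 -6 -10 1 -5 2 -7
nums[mid]=-5<1: swap nums[7],nums[8]; lo=8,mid=9 → -3 0 -11 -2 -1 -6 -10 -5 1 2 -7
nums[mid]=2>1: swap nums[9],nums[10]; hi=9 → -3 0 -11 -2 -1 -6 -10 -5 1 -7 2
nums[mid]=-7<1: swap nums[8],nums[9]; lo=9,mid=10 → -3 0 -11 -2 -1 -6 -10 -5 -7 1 2
end: lo=9, hi=9; nums = -3 0 -11 -2 -1 -6 -10 -5 -7 1 2

-3 0 -11 -2 -1 -6 -10 -5 -7 1 2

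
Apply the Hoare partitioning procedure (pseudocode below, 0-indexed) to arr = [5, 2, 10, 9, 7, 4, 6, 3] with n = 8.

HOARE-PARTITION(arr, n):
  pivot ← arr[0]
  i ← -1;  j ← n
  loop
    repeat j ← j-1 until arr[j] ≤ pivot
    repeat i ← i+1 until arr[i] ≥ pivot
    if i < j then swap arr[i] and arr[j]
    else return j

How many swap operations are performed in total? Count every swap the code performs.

pivot=5
j stops at 7 (3), i stops at 0 (5); swap ⇒ [3, 2, 10, 9, 7, 4, 6, 5]
j stops at 5 (4), i stops at 2 (10); swap ⇒ [3, 2, 4, 9, 7, 10, 6, 5]
j stops at 2, i stops at 3; i≥j ⇒ return 2. arr=[3, 2, 4, 9, 7, 10, 6, 5]

2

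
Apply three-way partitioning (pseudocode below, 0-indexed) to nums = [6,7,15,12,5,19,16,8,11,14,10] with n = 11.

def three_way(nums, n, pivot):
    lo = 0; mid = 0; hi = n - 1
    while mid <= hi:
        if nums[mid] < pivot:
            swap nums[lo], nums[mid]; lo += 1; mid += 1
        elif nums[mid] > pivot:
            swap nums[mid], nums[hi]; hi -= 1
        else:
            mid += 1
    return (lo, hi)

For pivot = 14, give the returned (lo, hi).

(7, 7)

pivot = 14; lo=0, mid=0, hi=10
nums[mid]=6<14: swap nums[0],nums[0]; lo=1,mid=1 → [6,7,15,12,5,19,16,8,11,14,10]
nums[mid]=7<14: swap nums[1],nums[1]; lo=2,mid=2 → [6,7,15,12,5,19,16,8,11,14,10]
nums[mid]=15>14: swap nums[2],nums[10]; hi=9 → [6,7,10,12,5,19,16,8,11,14,15]
nums[mid]=10<14: swap nums[2],nums[2]; lo=3,mid=3 → [6,7,10,12,5,19,16,8,11,14,15]
nums[mid]=12<14: swap nums[3],nums[3]; lo=4,mid=4 → [6,7,10,12,5,19,16,8,11,14,15]
nums[mid]=5<14: swap nums[4],nums[4]; lo=5,mid=5 → [6,7,10,12,5,19,16,8,11,14,15]
nums[mid]=19>14: swap nums[5],nums[9]; hi=8 → [6,7,10,12,5,14,16,8,11,19,15]
nums[mid]=14=14: mid=6
nums[mid]=16>14: swap nums[6],nums[8]; hi=7 → [6,7,10,12,5,14,11,8,16,19,15]
nums[mid]=11<14: swap nums[5],nums[6]; lo=6,mid=7 → [6,7,10,12,5,11,14,8,16,19,15]
nums[mid]=8<14: swap nums[6],nums[7]; lo=7,mid=8 → [6,7,10,12,5,11,8,14,16,19,15]
end: lo=7, hi=7; nums = [6,7,10,12,5,11,8,14,16,19,15]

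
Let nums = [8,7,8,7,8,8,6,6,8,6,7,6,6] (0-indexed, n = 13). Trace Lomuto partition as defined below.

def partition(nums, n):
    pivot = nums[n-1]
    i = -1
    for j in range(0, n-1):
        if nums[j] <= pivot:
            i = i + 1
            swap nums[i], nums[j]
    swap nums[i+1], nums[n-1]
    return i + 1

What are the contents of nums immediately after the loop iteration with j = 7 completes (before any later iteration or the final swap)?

[6,6,8,7,8,8,8,7,8,6,7,6,6]

pivot = nums[12] = 6; i = -1
j=0: nums[0]=8 > 6 → no swap
j=1: nums[1]=7 > 6 → no swap
j=2: nums[2]=8 > 6 → no swap
j=3: nums[3]=7 > 6 → no swap
j=4: nums[4]=8 > 6 → no swap
j=5: nums[5]=8 > 6 → no swap
j=6: nums[6]=6 ≤ 6 → i=0, swap nums[0],nums[6] → [6,7,8,7,8,8,8,6,8,6,7,6,6]
j=7: nums[7]=6 ≤ 6 → i=1, swap nums[1],nums[7] → [6,6,8,7,8,8,8,7,8,6,7,6,6]
(after j=7) nums = [6,6,8,7,8,8,8,7,8,6,7,6,6]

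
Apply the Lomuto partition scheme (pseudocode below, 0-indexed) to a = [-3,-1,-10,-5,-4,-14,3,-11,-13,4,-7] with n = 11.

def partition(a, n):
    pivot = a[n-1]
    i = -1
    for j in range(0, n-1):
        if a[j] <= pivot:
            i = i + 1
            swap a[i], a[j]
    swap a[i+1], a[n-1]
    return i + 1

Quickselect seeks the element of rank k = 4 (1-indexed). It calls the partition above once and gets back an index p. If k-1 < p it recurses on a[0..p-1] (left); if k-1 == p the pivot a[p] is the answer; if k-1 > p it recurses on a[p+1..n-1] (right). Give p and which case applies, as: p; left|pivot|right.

pivot = a[10] = -7; i = -1
j=0: a[0]=-3 > -7 → no swap
j=1: a[1]=-1 > -7 → no swap
j=2: a[2]=-10 ≤ -7 → i=0, swap a[0],a[2] → [-10,-1,-3,-5,-4,-14,3,-11,-13,4,-7]
j=3: a[3]=-5 > -7 → no swap
j=4: a[4]=-4 > -7 → no swap
j=5: a[5]=-14 ≤ -7 → i=1, swap a[1],a[5] → [-10,-14,-3,-5,-4,-1,3,-11,-13,4,-7]
j=6: a[6]=3 > -7 → no swap
j=7: a[7]=-11 ≤ -7 → i=2, swap a[2],a[7] → [-10,-14,-11,-5,-4,-1,3,-3,-13,4,-7]
j=8: a[8]=-13 ≤ -7 → i=3, swap a[3],a[8] → [-10,-14,-11,-13,-4,-1,3,-3,-5,4,-7]
j=9: a[9]=4 > -7 → no swap
final swap a[4],a[10] → [-10,-14,-11,-13,-7,-1,3,-3,-5,4,-4]; return 4
p = 4; k-1 = 3 < 4 ⇒ left

4; left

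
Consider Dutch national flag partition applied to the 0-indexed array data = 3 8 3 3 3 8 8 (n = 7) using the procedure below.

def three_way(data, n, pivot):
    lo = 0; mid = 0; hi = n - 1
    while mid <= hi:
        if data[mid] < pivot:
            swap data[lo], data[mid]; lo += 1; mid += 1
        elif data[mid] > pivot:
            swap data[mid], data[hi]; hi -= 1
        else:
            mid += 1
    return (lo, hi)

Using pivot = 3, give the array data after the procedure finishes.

pivot = 3; lo=0, mid=0, hi=6
data[mid]=3=3: mid=1
data[mid]=8>3: swap data[1],data[6]; hi=5 → 3 8 3 3 3 8 8
data[mid]=8>3: swap data[1],data[5]; hi=4 → 3 8 3 3 3 8 8
data[mid]=8>3: swap data[1],data[4]; hi=3 → 3 3 3 3 8 8 8
data[mid]=3=3: mid=2
data[mid]=3=3: mid=3
data[mid]=3=3: mid=4
end: lo=0, hi=3; data = 3 3 3 3 8 8 8

3 3 3 3 8 8 8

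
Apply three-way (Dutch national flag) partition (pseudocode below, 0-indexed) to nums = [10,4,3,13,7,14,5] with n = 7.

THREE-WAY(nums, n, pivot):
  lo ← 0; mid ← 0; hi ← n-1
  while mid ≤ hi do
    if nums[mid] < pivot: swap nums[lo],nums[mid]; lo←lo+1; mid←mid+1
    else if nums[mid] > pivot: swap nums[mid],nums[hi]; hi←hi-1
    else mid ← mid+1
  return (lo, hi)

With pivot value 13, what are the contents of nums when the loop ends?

[10,4,3,7,5,13,14]

pivot = 13; lo=0, mid=0, hi=6
nums[mid]=10<13: swap nums[0],nums[0]; lo=1,mid=1 → [10,4,3,13,7,14,5]
nums[mid]=4<13: swap nums[1],nums[1]; lo=2,mid=2 → [10,4,3,13,7,14,5]
nums[mid]=3<13: swap nums[2],nums[2]; lo=3,mid=3 → [10,4,3,13,7,14,5]
nums[mid]=13=13: mid=4
nums[mid]=7<13: swap nums[3],nums[4]; lo=4,mid=5 → [10,4,3,7,13,14,5]
nums[mid]=14>13: swap nums[5],nums[6]; hi=5 → [10,4,3,7,13,5,14]
nums[mid]=5<13: swap nums[4],nums[5]; lo=5,mid=6 → [10,4,3,7,5,13,14]
end: lo=5, hi=5; nums = [10,4,3,7,5,13,14]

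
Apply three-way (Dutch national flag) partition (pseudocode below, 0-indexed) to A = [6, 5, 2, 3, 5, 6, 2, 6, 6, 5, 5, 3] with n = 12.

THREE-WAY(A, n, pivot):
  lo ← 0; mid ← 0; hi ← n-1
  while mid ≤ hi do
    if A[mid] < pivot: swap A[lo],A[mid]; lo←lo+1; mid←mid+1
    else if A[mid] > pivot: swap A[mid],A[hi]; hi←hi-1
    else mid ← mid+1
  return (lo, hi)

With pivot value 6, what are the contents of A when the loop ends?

pivot = 6; lo=0, mid=0, hi=11
A[mid]=6=6: mid=1
A[mid]=5<6: swap A[0],A[1]; lo=1,mid=2 → [5, 6, 2, 3, 5, 6, 2, 6, 6, 5, 5, 3]
A[mid]=2<6: swap A[1],A[2]; lo=2,mid=3 → [5, 2, 6, 3, 5, 6, 2, 6, 6, 5, 5, 3]
A[mid]=3<6: swap A[2],A[3]; lo=3,mid=4 → [5, 2, 3, 6, 5, 6, 2, 6, 6, 5, 5, 3]
A[mid]=5<6: swap A[3],A[4]; lo=4,mid=5 → [5, 2, 3, 5, 6, 6, 2, 6, 6, 5, 5, 3]
A[mid]=6=6: mid=6
A[mid]=2<6: swap A[4],A[6]; lo=5,mid=7 → [5, 2, 3, 5, 2, 6, 6, 6, 6, 5, 5, 3]
A[mid]=6=6: mid=8
A[mid]=6=6: mid=9
A[mid]=5<6: swap A[5],A[9]; lo=6,mid=10 → [5, 2, 3, 5, 2, 5, 6, 6, 6, 6, 5, 3]
A[mid]=5<6: swap A[6],A[10]; lo=7,mid=11 → [5, 2, 3, 5, 2, 5, 5, 6, 6, 6, 6, 3]
A[mid]=3<6: swap A[7],A[11]; lo=8,mid=12 → [5, 2, 3, 5, 2, 5, 5, 3, 6, 6, 6, 6]
end: lo=8, hi=11; A = [5, 2, 3, 5, 2, 5, 5, 3, 6, 6, 6, 6]

[5, 2, 3, 5, 2, 5, 5, 3, 6, 6, 6, 6]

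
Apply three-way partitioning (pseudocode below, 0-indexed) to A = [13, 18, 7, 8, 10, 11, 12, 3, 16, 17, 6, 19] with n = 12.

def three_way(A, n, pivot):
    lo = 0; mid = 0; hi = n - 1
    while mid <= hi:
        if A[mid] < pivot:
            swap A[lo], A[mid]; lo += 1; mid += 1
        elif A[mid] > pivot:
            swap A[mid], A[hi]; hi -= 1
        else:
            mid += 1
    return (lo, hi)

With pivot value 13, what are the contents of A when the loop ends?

[6, 7, 8, 10, 11, 12, 3, 13, 17, 16, 19, 18]

pivot = 13; lo=0, mid=0, hi=11
A[mid]=13=13: mid=1
A[mid]=18>13: swap A[1],A[11]; hi=10 → [13, 19, 7, 8, 10, 11, 12, 3, 16, 17, 6, 18]
A[mid]=19>13: swap A[1],A[10]; hi=9 → [13, 6, 7, 8, 10, 11, 12, 3, 16, 17, 19, 18]
A[mid]=6<13: swap A[0],A[1]; lo=1,mid=2 → [6, 13, 7, 8, 10, 11, 12, 3, 16, 17, 19, 18]
A[mid]=7<13: swap A[1],A[2]; lo=2,mid=3 → [6, 7, 13, 8, 10, 11, 12, 3, 16, 17, 19, 18]
A[mid]=8<13: swap A[2],A[3]; lo=3,mid=4 → [6, 7, 8, 13, 10, 11, 12, 3, 16, 17, 19, 18]
A[mid]=10<13: swap A[3],A[4]; lo=4,mid=5 → [6, 7, 8, 10, 13, 11, 12, 3, 16, 17, 19, 18]
A[mid]=11<13: swap A[4],A[5]; lo=5,mid=6 → [6, 7, 8, 10, 11, 13, 12, 3, 16, 17, 19, 18]
A[mid]=12<13: swap A[5],A[6]; lo=6,mid=7 → [6, 7, 8, 10, 11, 12, 13, 3, 16, 17, 19, 18]
A[mid]=3<13: swap A[6],A[7]; lo=7,mid=8 → [6, 7, 8, 10, 11, 12, 3, 13, 16, 17, 19, 18]
A[mid]=16>13: swap A[8],A[9]; hi=8 → [6, 7, 8, 10, 11, 12, 3, 13, 17, 16, 19, 18]
A[mid]=17>13: swap A[8],A[8]; hi=7 → [6, 7, 8, 10, 11, 12, 3, 13, 17, 16, 19, 18]
end: lo=7, hi=7; A = [6, 7, 8, 10, 11, 12, 3, 13, 17, 16, 19, 18]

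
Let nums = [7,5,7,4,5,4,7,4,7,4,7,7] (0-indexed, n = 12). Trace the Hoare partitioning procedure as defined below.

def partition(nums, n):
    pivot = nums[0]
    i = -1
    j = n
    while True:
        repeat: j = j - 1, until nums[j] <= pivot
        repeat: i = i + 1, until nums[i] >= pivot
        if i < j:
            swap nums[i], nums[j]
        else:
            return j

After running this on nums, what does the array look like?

[7,5,7,4,5,4,4,4,7,7,7,7]

pivot=7
j stops at 11 (7), i stops at 0 (7); swap ⇒ [7,5,7,4,5,4,7,4,7,4,7,7]
j stops at 10 (7), i stops at 2 (7); swap ⇒ [7,5,7,4,5,4,7,4,7,4,7,7]
j stops at 9 (4), i stops at 6 (7); swap ⇒ [7,5,7,4,5,4,4,4,7,7,7,7]
j stops at 8, i stops at 8; i≥j ⇒ return 8. nums=[7,5,7,4,5,4,4,4,7,7,7,7]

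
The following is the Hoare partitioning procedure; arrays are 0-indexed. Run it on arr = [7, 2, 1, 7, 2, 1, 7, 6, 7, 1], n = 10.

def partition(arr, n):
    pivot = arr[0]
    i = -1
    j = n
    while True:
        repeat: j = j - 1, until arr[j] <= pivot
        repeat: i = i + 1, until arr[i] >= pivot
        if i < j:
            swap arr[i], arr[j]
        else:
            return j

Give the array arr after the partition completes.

pivot=7
j stops at 9 (1), i stops at 0 (7); swap ⇒ [1, 2, 1, 7, 2, 1, 7, 6, 7, 7]
j stops at 8 (7), i stops at 3 (7); swap ⇒ [1, 2, 1, 7, 2, 1, 7, 6, 7, 7]
j stops at 7 (6), i stops at 6 (7); swap ⇒ [1, 2, 1, 7, 2, 1, 6, 7, 7, 7]
j stops at 6, i stops at 7; i≥j ⇒ return 6. arr=[1, 2, 1, 7, 2, 1, 6, 7, 7, 7]

[1, 2, 1, 7, 2, 1, 6, 7, 7, 7]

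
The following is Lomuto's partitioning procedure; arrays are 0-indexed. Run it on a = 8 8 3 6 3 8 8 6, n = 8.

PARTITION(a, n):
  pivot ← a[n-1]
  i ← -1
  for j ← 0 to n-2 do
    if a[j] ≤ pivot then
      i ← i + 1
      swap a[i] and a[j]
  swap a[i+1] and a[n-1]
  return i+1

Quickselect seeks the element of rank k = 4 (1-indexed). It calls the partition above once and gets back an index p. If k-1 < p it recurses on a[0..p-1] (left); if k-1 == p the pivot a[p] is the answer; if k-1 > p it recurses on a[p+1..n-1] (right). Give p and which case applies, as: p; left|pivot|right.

pivot = a[7] = 6; i = -1
j=0: a[0]=8 > 6 → no swap
j=1: a[1]=8 > 6 → no swap
j=2: a[2]=3 ≤ 6 → i=0, swap a[0],a[2] → 3 8 8 6 3 8 8 6
j=3: a[3]=6 ≤ 6 → i=1, swap a[1],a[3] → 3 6 8 8 3 8 8 6
j=4: a[4]=3 ≤ 6 → i=2, swap a[2],a[4] → 3 6 3 8 8 8 8 6
j=5: a[5]=8 > 6 → no swap
j=6: a[6]=8 > 6 → no swap
final swap a[3],a[7] → 3 6 3 6 8 8 8 8; return 3
p = 3; k-1 = 3 == 3 ⇒ pivot

3; pivot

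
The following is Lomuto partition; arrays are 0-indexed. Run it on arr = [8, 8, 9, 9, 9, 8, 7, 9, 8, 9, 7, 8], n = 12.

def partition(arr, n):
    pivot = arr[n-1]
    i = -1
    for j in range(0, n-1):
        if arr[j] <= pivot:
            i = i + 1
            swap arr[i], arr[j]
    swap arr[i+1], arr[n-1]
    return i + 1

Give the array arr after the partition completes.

pivot = arr[11] = 8; i = -1
j=0: arr[0]=8 ≤ 8 → i=0, swap arr[0],arr[0] (no change) → [8, 8, 9, 9, 9, 8, 7, 9, 8, 9, 7, 8]
j=1: arr[1]=8 ≤ 8 → i=1, swap arr[1],arr[1] (no change) → [8, 8, 9, 9, 9, 8, 7, 9, 8, 9, 7, 8]
j=2: arr[2]=9 > 8 → no swap
j=3: arr[3]=9 > 8 → no swap
j=4: arr[4]=9 > 8 → no swap
j=5: arr[5]=8 ≤ 8 → i=2, swap arr[2],arr[5] → [8, 8, 8, 9, 9, 9, 7, 9, 8, 9, 7, 8]
j=6: arr[6]=7 ≤ 8 → i=3, swap arr[3],arr[6] → [8, 8, 8, 7, 9, 9, 9, 9, 8, 9, 7, 8]
j=7: arr[7]=9 > 8 → no swap
j=8: arr[8]=8 ≤ 8 → i=4, swap arr[4],arr[8] → [8, 8, 8, 7, 8, 9, 9, 9, 9, 9, 7, 8]
j=9: arr[9]=9 > 8 → no swap
j=10: arr[10]=7 ≤ 8 → i=5, swap arr[5],arr[10] → [8, 8, 8, 7, 8, 7, 9, 9, 9, 9, 9, 8]
final swap arr[6],arr[11] → [8, 8, 8, 7, 8, 7, 8, 9, 9, 9, 9, 9]; return 6

[8, 8, 8, 7, 8, 7, 8, 9, 9, 9, 9, 9]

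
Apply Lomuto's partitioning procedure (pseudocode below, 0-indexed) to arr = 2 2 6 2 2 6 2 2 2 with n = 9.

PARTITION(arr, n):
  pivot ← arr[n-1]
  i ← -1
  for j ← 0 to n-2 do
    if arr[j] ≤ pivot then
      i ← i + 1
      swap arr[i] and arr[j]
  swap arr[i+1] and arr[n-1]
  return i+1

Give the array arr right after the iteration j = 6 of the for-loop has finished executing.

2 2 2 2 2 6 6 2 2

pivot=2, i=-1
j=0: 2≤2, i=0, swap(0,0) ⇒ 2 2 6 2 2 6 2 2 2
j=1: 2≤2, i=1, swap(1,1) ⇒ 2 2 6 2 2 6 2 2 2
j=2: 6>2, skip
j=3: 2≤2, i=2, swap(2,3) ⇒ 2 2 2 6 2 6 2 2 2
j=4: 2≤2, i=3, swap(3,4) ⇒ 2 2 2 2 6 6 2 2 2
j=5: 6>2, skip
j=6: 2≤2, i=4, swap(4,6) ⇒ 2 2 2 2 2 6 6 2 2
(after j=6) arr = 2 2 2 2 2 6 6 2 2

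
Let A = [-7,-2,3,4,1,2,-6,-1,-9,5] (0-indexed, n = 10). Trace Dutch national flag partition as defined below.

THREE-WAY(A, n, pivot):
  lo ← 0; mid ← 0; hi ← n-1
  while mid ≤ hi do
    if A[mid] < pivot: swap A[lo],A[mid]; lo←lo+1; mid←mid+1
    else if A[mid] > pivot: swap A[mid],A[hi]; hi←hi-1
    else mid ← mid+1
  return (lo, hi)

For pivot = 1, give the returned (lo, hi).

(5, 5)

pivot = 1; lo=0, mid=0, hi=9
A[mid]=-7<1: swap A[0],A[0]; lo=1,mid=1 → [-7,-2,3,4,1,2,-6,-1,-9,5]
A[mid]=-2<1: swap A[1],A[1]; lo=2,mid=2 → [-7,-2,3,4,1,2,-6,-1,-9,5]
A[mid]=3>1: swap A[2],A[9]; hi=8 → [-7,-2,5,4,1,2,-6,-1,-9,3]
A[mid]=5>1: swap A[2],A[8]; hi=7 → [-7,-2,-9,4,1,2,-6,-1,5,3]
A[mid]=-9<1: swap A[2],A[2]; lo=3,mid=3 → [-7,-2,-9,4,1,2,-6,-1,5,3]
A[mid]=4>1: swap A[3],A[7]; hi=6 → [-7,-2,-9,-1,1,2,-6,4,5,3]
A[mid]=-1<1: swap A[3],A[3]; lo=4,mid=4 → [-7,-2,-9,-1,1,2,-6,4,5,3]
A[mid]=1=1: mid=5
A[mid]=2>1: swap A[5],A[6]; hi=5 → [-7,-2,-9,-1,1,-6,2,4,5,3]
A[mid]=-6<1: swap A[4],A[5]; lo=5,mid=6 → [-7,-2,-9,-1,-6,1,2,4,5,3]
end: lo=5, hi=5; A = [-7,-2,-9,-1,-6,1,2,4,5,3]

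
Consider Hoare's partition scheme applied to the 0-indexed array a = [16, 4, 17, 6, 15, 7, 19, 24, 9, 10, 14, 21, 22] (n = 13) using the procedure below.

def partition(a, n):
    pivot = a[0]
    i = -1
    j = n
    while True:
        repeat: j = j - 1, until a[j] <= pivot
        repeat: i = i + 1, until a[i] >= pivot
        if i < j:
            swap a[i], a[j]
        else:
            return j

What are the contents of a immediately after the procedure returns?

[14, 4, 10, 6, 15, 7, 9, 24, 19, 17, 16, 21, 22]

pivot = a[0] = 16; i = -1, j = 13
j→10 (a[10]=14≤16), i→0 (a[0]=16≥16); i<j, swap → [14, 4, 17, 6, 15, 7, 19, 24, 9, 10, 16, 21, 22]
j→9 (a[9]=10≤16), i→2 (a[2]=17≥16); i<j, swap → [14, 4, 10, 6, 15, 7, 19, 24, 9, 17, 16, 21, 22]
j→8 (a[8]=9≤16), i→6 (a[6]=19≥16); i<j, swap → [14, 4, 10, 6, 15, 7, 9, 24, 19, 17, 16, 21, 22]
j→6, i→7; i≥j, return j=6. a = [14, 4, 10, 6, 15, 7, 9, 24, 19, 17, 16, 21, 22]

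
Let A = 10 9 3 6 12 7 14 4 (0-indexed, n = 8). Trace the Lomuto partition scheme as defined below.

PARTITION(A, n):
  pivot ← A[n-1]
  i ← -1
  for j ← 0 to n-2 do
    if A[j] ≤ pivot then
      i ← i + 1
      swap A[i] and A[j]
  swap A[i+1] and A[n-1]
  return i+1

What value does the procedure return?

1

pivot = A[7] = 4; i = -1
j=0: A[0]=10 > 4 → no swap
j=1: A[1]=9 > 4 → no swap
j=2: A[2]=3 ≤ 4 → i=0, swap A[0],A[2] → 3 9 10 6 12 7 14 4
j=3: A[3]=6 > 4 → no swap
j=4: A[4]=12 > 4 → no swap
j=5: A[5]=7 > 4 → no swap
j=6: A[6]=14 > 4 → no swap
final swap A[1],A[7] → 3 4 10 6 12 7 14 9; return 1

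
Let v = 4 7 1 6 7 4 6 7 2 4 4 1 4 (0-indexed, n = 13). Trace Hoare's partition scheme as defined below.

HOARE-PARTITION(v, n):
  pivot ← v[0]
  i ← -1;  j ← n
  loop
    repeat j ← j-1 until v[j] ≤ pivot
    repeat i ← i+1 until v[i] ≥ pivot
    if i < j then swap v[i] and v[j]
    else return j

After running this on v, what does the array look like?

pivot = v[0] = 4; i = -1, j = 13
j→12 (v[12]=4≤4), i→0 (v[0]=4≥4); i<j, swap → 4 7 1 6 7 4 6 7 2 4 4 1 4
j→11 (v[11]=1≤4), i→1 (v[1]=7≥4); i<j, swap → 4 1 1 6 7 4 6 7 2 4 4 7 4
j→10 (v[10]=4≤4), i→3 (v[3]=6≥4); i<j, swap → 4 1 1 4 7 4 6 7 2 4 6 7 4
j→9 (v[9]=4≤4), i→4 (v[4]=7≥4); i<j, swap → 4 1 1 4 4 4 6 7 2 7 6 7 4
j→8 (v[8]=2≤4), i→5 (v[5]=4≥4); i<j, swap → 4 1 1 4 4 2 6 7 4 7 6 7 4
j→5, i→6; i≥j, return j=5. v = 4 1 1 4 4 2 6 7 4 7 6 7 4

4 1 1 4 4 2 6 7 4 7 6 7 4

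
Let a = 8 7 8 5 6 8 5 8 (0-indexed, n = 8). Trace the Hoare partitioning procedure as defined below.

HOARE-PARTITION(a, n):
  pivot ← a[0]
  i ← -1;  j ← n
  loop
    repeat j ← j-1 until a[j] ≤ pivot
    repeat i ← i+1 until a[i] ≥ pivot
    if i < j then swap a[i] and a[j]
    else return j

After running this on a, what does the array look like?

pivot=8
j stops at 7 (8), i stops at 0 (8); swap ⇒ 8 7 8 5 6 8 5 8
j stops at 6 (5), i stops at 2 (8); swap ⇒ 8 7 5 5 6 8 8 8
j stops at 5, i stops at 5; i≥j ⇒ return 5. a=8 7 5 5 6 8 8 8

8 7 5 5 6 8 8 8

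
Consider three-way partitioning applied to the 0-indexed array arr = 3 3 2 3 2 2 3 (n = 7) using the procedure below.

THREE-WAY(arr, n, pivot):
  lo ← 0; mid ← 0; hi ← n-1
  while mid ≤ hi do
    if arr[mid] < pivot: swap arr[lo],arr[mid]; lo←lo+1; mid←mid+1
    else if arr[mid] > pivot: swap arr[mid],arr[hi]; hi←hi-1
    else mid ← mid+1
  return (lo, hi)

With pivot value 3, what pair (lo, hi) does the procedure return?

lo=0 mid=0 hi=6
3=3: mid=1
3=3: mid=2
2<3: swap(0,2), lo=1 mid=3 ⇒ 2 3 3 3 2 2 3
3=3: mid=4
2<3: swap(1,4), lo=2 mid=5 ⇒ 2 2 3 3 3 2 3
2<3: swap(2,5), lo=3 mid=6 ⇒ 2 2 2 3 3 3 3
3=3: mid=7
done. lo=3 hi=6; arr=2 2 2 3 3 3 3

(3, 6)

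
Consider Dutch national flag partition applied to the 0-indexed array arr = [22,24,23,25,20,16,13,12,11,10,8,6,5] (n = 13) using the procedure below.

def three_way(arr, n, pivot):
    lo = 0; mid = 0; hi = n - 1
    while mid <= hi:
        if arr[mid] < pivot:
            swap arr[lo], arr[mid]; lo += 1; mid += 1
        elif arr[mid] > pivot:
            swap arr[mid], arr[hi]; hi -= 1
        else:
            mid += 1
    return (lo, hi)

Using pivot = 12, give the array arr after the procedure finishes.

lo=0 mid=0 hi=12
22>12: swap(0,12), hi=11 ⇒ [5,24,23,25,20,16,13,12,11,10,8,6,22]
5<12: swap(0,0), lo=1 mid=1 ⇒ [5,24,23,25,20,16,13,12,11,10,8,6,22]
24>12: swap(1,11), hi=10 ⇒ [5,6,23,25,20,16,13,12,11,10,8,24,22]
6<12: swap(1,1), lo=2 mid=2 ⇒ [5,6,23,25,20,16,13,12,11,10,8,24,22]
23>12: swap(2,10), hi=9 ⇒ [5,6,8,25,20,16,13,12,11,10,23,24,22]
8<12: swap(2,2), lo=3 mid=3 ⇒ [5,6,8,25,20,16,13,12,11,10,23,24,22]
25>12: swap(3,9), hi=8 ⇒ [5,6,8,10,20,16,13,12,11,25,23,24,22]
10<12: swap(3,3), lo=4 mid=4 ⇒ [5,6,8,10,20,16,13,12,11,25,23,24,22]
20>12: swap(4,8), hi=7 ⇒ [5,6,8,10,11,16,13,12,20,25,23,24,22]
11<12: swap(4,4), lo=5 mid=5 ⇒ [5,6,8,10,11,16,13,12,20,25,23,24,22]
16>12: swap(5,7), hi=6 ⇒ [5,6,8,10,11,12,13,16,20,25,23,24,22]
12=12: mid=6
13>12: swap(6,6), hi=5 ⇒ [5,6,8,10,11,12,13,16,20,25,23,24,22]
done. lo=5 hi=5; arr=[5,6,8,10,11,12,13,16,20,25,23,24,22]

[5,6,8,10,11,12,13,16,20,25,23,24,22]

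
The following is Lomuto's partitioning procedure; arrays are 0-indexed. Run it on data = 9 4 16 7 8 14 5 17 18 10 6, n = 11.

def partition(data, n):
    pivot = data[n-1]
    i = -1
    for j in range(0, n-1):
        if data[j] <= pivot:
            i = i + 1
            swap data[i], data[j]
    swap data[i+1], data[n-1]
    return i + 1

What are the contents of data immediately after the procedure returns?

4 5 6 7 8 14 9 17 18 10 16

pivot = data[10] = 6; i = -1
j=0: data[0]=9 > 6 → no swap
j=1: data[1]=4 ≤ 6 → i=0, swap data[0],data[1] → 4 9 16 7 8 14 5 17 18 10 6
j=2: data[2]=16 > 6 → no swap
j=3: data[3]=7 > 6 → no swap
j=4: data[4]=8 > 6 → no swap
j=5: data[5]=14 > 6 → no swap
j=6: data[6]=5 ≤ 6 → i=1, swap data[1],data[6] → 4 5 16 7 8 14 9 17 18 10 6
j=7: data[7]=17 > 6 → no swap
j=8: data[8]=18 > 6 → no swap
j=9: data[9]=10 > 6 → no swap
final swap data[2],data[10] → 4 5 6 7 8 14 9 17 18 10 16; return 2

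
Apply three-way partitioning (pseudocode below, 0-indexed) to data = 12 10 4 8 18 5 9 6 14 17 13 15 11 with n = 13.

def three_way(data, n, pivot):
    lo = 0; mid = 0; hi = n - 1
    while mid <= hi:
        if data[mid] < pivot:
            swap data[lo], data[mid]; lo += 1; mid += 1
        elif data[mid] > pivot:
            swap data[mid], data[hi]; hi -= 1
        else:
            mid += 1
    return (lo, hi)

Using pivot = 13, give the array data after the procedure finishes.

12 10 4 8 11 5 9 6 13 17 15 14 18

lo=0 mid=0 hi=12
12<13: swap(0,0), lo=1 mid=1 ⇒ 12 10 4 8 18 5 9 6 14 17 13 15 11
10<13: swap(1,1), lo=2 mid=2 ⇒ 12 10 4 8 18 5 9 6 14 17 13 15 11
4<13: swap(2,2), lo=3 mid=3 ⇒ 12 10 4 8 18 5 9 6 14 17 13 15 11
8<13: swap(3,3), lo=4 mid=4 ⇒ 12 10 4 8 18 5 9 6 14 17 13 15 11
18>13: swap(4,12), hi=11 ⇒ 12 10 4 8 11 5 9 6 14 17 13 15 18
11<13: swap(4,4), lo=5 mid=5 ⇒ 12 10 4 8 11 5 9 6 14 17 13 15 18
5<13: swap(5,5), lo=6 mid=6 ⇒ 12 10 4 8 11 5 9 6 14 17 13 15 18
9<13: swap(6,6), lo=7 mid=7 ⇒ 12 10 4 8 11 5 9 6 14 17 13 15 18
6<13: swap(7,7), lo=8 mid=8 ⇒ 12 10 4 8 11 5 9 6 14 17 13 15 18
14>13: swap(8,11), hi=10 ⇒ 12 10 4 8 11 5 9 6 15 17 13 14 18
15>13: swap(8,10), hi=9 ⇒ 12 10 4 8 11 5 9 6 13 17 15 14 18
13=13: mid=9
17>13: swap(9,9), hi=8 ⇒ 12 10 4 8 11 5 9 6 13 17 15 14 18
done. lo=8 hi=8; data=12 10 4 8 11 5 9 6 13 17 15 14 18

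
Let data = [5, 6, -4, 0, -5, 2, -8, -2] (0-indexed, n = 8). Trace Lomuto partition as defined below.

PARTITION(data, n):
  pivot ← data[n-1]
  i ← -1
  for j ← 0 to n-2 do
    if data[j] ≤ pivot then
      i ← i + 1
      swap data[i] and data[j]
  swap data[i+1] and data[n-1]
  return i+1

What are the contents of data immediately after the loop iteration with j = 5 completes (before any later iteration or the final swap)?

[-4, -5, 5, 0, 6, 2, -8, -2]

pivot = data[7] = -2; i = -1
j=0: data[0]=5 > -2 → no swap
j=1: data[1]=6 > -2 → no swap
j=2: data[2]=-4 ≤ -2 → i=0, swap data[0],data[2] → [-4, 6, 5, 0, -5, 2, -8, -2]
j=3: data[3]=0 > -2 → no swap
j=4: data[4]=-5 ≤ -2 → i=1, swap data[1],data[4] → [-4, -5, 5, 0, 6, 2, -8, -2]
j=5: data[5]=2 > -2 → no swap
(after j=5) data = [-4, -5, 5, 0, 6, 2, -8, -2]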